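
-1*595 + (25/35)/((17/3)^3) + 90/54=-593.33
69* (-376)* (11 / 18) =-15854.67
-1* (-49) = 49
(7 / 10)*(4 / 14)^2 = 2 / 35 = 0.06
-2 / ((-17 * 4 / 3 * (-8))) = -3 / 272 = -0.01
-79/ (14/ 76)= -3002/ 7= -428.86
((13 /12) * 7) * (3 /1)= 91 /4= 22.75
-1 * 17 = -17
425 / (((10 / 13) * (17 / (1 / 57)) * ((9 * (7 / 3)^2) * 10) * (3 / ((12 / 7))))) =13 / 19551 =0.00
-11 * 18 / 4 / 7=-99 / 14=-7.07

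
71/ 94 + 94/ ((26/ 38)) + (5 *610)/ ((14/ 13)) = 25407799/ 8554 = 2970.28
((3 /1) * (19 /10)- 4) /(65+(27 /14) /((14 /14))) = 119 /4685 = 0.03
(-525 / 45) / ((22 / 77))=-245 / 6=-40.83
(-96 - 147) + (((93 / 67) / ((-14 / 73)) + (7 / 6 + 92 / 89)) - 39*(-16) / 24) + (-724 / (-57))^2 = -8232301939 / 135616509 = -60.70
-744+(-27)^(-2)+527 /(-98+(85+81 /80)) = -550872265 /699111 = -787.96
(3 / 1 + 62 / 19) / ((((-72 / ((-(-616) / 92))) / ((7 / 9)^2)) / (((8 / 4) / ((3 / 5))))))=-2244935 / 1911438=-1.17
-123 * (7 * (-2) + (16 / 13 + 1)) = 1447.62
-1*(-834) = 834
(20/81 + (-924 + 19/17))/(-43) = 1270469/59211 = 21.46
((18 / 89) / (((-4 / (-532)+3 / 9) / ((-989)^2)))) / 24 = 1170810837 / 48416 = 24182.31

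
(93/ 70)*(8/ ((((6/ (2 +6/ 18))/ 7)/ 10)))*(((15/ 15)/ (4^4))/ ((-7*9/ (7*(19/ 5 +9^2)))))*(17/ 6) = -195517/ 6480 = -30.17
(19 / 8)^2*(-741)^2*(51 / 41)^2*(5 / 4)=2577828224205 / 430336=5990268.59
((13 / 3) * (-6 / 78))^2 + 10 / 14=52 / 63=0.83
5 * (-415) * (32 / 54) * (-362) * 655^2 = 5156194060000 / 27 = 190970150370.37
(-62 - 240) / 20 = -151 / 10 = -15.10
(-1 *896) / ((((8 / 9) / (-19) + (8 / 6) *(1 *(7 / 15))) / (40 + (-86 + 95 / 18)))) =7799120 / 123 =63407.48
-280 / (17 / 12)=-3360 / 17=-197.65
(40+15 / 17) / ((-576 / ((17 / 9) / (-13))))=695 / 67392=0.01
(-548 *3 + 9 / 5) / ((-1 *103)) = 8211 / 515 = 15.94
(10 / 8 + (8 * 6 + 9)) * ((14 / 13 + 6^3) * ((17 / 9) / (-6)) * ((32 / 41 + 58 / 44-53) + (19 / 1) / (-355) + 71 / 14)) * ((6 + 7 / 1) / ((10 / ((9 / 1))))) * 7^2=1005908885766463 / 9606300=104713457.39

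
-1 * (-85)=85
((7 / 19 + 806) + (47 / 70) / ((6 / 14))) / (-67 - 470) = -460523 / 306090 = -1.50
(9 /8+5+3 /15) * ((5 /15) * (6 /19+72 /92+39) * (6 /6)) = 64251 /760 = 84.54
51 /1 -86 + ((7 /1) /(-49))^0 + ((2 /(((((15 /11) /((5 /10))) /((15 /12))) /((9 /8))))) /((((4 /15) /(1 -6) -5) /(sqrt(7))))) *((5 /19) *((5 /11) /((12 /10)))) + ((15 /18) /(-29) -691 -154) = -152951 /174 -9375 *sqrt(7) /460864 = -879.08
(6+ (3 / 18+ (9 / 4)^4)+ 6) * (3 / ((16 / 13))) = 377351 / 4096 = 92.13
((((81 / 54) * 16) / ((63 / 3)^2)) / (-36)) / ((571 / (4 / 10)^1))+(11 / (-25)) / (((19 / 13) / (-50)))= 1080269114 / 71766135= 15.05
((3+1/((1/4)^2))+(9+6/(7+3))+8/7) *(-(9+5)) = -2082/5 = -416.40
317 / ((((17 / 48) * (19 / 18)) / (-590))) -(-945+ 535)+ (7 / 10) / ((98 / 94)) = -11302289119 / 22610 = -499880.10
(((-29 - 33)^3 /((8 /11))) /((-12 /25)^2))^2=41948416172265625 /20736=2022975316949.54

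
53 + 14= 67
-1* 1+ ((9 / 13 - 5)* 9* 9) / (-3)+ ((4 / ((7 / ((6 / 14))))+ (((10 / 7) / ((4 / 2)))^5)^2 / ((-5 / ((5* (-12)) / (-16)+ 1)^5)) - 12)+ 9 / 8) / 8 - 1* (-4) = 3486229573294045 / 30082484117504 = 115.89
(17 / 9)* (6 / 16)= 17 / 24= 0.71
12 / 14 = 6 / 7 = 0.86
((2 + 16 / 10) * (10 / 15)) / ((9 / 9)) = 12 / 5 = 2.40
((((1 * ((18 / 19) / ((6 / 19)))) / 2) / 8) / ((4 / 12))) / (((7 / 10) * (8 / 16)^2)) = 3.21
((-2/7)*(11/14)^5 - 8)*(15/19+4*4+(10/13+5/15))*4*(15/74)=-72067282405/614396692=-117.30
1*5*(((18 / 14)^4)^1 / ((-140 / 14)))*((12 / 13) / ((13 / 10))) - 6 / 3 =-1205198 / 405769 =-2.97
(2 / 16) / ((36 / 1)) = 1 / 288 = 0.00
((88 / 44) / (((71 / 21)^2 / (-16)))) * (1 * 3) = -42336 / 5041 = -8.40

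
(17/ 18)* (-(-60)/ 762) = 85/ 1143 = 0.07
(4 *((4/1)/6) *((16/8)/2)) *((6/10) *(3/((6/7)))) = 28/5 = 5.60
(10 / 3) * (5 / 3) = 50 / 9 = 5.56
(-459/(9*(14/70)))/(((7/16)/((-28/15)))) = 1088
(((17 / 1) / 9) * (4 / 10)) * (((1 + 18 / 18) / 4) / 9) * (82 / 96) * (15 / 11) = 697 / 14256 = 0.05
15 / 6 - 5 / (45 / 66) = -29 / 6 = -4.83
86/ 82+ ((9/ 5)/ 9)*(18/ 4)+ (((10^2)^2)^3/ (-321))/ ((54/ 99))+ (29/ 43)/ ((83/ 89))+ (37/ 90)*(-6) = -8048094999710722183/ 1409148270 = -5711318795.23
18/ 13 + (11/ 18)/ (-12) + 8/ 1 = 9.33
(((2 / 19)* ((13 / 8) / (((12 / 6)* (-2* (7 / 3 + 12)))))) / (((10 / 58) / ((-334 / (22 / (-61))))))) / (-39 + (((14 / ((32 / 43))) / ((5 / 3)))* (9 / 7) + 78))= -0.30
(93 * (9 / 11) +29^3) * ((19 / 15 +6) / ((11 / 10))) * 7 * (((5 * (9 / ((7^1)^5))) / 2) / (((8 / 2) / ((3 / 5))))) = 66000699 / 290521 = 227.18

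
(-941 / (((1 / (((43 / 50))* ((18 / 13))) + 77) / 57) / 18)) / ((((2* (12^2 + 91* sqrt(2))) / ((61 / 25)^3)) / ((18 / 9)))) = -1526546224125036 / 245581203125 + 3858769622093841* sqrt(2) / 982324812500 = -660.74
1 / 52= 0.02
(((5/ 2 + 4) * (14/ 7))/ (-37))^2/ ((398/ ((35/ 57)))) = 5915/ 31057134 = 0.00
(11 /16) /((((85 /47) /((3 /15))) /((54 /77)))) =1269 /23800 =0.05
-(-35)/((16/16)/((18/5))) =126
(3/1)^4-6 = 75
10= 10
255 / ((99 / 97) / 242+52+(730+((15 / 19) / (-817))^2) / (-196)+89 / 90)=578261794969851300 / 111726112253671451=5.18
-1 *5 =-5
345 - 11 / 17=5854 / 17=344.35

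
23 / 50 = 0.46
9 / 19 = 0.47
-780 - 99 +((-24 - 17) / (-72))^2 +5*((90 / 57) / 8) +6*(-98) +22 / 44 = -144315245 / 98496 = -1465.19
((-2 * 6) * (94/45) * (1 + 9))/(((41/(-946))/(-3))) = -711392/41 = -17351.02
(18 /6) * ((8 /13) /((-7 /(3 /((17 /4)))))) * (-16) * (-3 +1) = -9216 /1547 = -5.96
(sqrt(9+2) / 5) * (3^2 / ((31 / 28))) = 252 * sqrt(11) / 155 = 5.39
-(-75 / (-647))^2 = -5625 / 418609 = -0.01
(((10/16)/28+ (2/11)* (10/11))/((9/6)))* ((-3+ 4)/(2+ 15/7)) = 1695/56144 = 0.03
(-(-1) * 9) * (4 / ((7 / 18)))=648 / 7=92.57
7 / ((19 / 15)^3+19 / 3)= 23625 / 28234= 0.84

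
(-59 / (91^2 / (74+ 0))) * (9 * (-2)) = 78588 / 8281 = 9.49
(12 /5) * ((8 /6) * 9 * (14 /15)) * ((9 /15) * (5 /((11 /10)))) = 4032 /55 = 73.31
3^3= 27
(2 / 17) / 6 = 1 / 51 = 0.02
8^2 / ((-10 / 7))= -224 / 5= -44.80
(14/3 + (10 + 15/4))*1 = 221/12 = 18.42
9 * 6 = 54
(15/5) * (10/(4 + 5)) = 10/3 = 3.33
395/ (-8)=-395/ 8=-49.38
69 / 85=0.81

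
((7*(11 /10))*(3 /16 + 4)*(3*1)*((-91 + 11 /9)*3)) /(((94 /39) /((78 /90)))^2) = -14881966099 /4418000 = -3368.48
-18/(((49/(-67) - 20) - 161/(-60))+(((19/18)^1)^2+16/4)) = 488430/350959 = 1.39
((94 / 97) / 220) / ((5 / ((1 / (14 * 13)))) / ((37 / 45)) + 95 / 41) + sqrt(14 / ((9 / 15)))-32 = -574460778301 / 17951901550 + sqrt(210) / 3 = -27.17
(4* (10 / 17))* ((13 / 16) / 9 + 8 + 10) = 42.57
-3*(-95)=285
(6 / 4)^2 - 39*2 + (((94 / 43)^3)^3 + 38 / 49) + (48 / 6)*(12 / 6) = 106497513235430905747 / 98508151939621228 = 1081.10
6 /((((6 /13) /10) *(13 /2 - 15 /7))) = 1820 /61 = 29.84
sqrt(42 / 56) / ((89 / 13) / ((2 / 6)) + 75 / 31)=403 *sqrt(3) / 18504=0.04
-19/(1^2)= -19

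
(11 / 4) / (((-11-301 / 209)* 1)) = -2299 / 10400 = -0.22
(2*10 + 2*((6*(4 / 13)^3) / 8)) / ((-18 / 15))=-110090 / 6591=-16.70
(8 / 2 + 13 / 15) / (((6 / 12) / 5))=146 / 3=48.67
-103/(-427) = 103/427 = 0.24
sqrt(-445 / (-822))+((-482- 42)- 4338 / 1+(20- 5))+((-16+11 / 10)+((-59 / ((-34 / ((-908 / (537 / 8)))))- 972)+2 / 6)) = -178229727 / 30430+sqrt(365790) / 822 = -5856.30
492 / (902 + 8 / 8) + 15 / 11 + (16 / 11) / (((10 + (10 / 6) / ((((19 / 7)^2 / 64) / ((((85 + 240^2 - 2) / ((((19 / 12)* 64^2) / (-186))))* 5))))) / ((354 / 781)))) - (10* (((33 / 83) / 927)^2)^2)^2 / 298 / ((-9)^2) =73264334616738520133030619013801140382832190737397310583 / 38388813372261257651412171160258382660893643671074964545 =1.91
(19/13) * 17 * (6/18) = 323/39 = 8.28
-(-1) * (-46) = -46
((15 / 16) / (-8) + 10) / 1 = 1265 / 128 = 9.88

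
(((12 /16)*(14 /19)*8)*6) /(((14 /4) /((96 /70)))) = 6912 /665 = 10.39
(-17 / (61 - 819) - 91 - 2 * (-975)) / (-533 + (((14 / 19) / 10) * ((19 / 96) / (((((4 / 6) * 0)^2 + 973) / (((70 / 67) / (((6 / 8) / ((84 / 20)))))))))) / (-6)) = -2362196071260 / 677264847331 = -3.49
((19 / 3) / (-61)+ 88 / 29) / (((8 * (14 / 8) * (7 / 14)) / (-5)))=-77765 / 37149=-2.09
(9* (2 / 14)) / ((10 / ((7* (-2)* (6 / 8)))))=-27 / 20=-1.35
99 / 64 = 1.55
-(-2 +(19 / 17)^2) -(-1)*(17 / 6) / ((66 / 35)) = 257887 / 114444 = 2.25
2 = 2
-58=-58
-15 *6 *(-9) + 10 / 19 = 810.53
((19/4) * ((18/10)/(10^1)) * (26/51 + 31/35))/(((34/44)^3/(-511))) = -13795882881/10440125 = -1321.43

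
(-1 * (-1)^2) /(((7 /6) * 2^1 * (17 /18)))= -54 /119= -0.45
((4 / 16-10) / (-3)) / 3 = 13 / 12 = 1.08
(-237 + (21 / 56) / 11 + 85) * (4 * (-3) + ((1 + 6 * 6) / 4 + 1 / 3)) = 387817 / 1056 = 367.25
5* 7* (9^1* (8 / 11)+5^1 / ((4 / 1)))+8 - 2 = 12269 / 44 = 278.84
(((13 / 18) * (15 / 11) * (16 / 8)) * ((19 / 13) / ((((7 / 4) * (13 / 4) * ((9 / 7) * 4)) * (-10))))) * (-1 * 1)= 0.01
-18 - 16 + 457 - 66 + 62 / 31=359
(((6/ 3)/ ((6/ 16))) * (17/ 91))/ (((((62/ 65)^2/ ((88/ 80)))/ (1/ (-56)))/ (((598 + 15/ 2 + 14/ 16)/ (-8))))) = 401115/ 246016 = 1.63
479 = 479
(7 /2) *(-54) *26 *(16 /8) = -9828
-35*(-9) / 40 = 7.88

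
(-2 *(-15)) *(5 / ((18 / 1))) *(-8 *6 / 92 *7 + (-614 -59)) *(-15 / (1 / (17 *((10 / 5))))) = 66142750 / 23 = 2875771.74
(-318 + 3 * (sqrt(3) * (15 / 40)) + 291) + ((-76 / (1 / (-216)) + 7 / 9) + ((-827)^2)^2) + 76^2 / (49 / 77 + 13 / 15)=9 * sqrt(3) / 8 + 130504732339357 / 279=467758897275.63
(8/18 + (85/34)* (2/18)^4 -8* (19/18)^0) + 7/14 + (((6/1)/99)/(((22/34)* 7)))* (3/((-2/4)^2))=-38314487/5557167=-6.89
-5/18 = -0.28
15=15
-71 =-71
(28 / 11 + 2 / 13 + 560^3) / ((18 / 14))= 19532402078 / 143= 136590224.32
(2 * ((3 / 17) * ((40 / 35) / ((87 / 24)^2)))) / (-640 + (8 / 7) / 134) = -17152 / 357610861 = -0.00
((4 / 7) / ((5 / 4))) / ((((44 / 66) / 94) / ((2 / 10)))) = 2256 / 175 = 12.89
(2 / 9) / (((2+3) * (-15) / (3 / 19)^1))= -2 / 4275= -0.00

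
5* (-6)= -30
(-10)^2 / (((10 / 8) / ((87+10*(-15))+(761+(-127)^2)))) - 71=1346089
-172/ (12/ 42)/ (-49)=86/ 7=12.29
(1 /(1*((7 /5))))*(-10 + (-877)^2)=3845595 /7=549370.71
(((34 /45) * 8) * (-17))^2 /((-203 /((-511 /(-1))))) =-1560840448 /58725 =-26578.81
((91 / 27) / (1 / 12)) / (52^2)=7 / 468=0.01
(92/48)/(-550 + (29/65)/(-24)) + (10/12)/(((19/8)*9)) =15626710/440168877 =0.04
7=7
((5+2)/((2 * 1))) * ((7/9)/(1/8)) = 196/9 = 21.78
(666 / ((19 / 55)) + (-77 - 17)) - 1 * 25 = 1808.89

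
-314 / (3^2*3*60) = -157 / 810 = -0.19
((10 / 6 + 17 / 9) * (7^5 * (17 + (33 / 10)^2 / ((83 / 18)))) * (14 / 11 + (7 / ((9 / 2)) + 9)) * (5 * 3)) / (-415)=-25302204639152 / 51150825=-494658.78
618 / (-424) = -309 / 212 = -1.46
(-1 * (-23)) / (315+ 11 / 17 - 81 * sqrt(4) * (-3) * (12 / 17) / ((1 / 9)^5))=391 / 344379134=0.00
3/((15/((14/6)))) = 7/15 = 0.47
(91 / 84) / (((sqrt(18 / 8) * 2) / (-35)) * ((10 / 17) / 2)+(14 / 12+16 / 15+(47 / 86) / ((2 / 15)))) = 25585 / 148951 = 0.17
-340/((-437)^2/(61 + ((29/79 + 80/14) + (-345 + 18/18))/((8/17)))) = 247087265/211211714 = 1.17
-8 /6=-1.33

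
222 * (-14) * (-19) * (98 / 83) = 5787096 / 83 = 69724.05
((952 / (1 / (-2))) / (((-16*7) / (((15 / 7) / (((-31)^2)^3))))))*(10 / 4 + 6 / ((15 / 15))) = 4335 / 12425051534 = 0.00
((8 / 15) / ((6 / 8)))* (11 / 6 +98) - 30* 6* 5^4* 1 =-15177916 / 135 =-112429.01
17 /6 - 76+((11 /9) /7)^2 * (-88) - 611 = -5452211 /7938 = -686.85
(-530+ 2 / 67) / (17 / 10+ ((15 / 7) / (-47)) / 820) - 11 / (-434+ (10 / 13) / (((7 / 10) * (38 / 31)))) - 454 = -1601732785210415 / 2091766963212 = -765.73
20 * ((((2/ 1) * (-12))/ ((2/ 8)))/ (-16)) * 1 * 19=2280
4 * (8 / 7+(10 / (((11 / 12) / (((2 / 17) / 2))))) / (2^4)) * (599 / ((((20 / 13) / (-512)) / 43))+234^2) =-263776866392 / 6545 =-40302042.23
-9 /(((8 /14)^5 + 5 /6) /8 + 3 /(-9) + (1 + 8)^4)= -7260624 /5292816163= -0.00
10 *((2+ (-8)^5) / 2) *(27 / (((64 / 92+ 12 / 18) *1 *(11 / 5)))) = -763038225 / 517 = -1475895.99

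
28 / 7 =4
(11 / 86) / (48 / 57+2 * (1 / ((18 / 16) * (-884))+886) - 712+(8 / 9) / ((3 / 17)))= 113373 / 944762288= 0.00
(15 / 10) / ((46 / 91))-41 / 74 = 8215 / 3404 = 2.41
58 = 58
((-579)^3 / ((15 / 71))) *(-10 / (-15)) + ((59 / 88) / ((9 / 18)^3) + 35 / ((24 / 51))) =-269503333731 / 440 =-612507576.66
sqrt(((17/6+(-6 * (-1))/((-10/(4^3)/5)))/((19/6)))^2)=1135/19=59.74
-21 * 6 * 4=-504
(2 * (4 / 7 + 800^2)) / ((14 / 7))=4480004 / 7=640000.57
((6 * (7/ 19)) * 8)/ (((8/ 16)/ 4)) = 2688/ 19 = 141.47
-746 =-746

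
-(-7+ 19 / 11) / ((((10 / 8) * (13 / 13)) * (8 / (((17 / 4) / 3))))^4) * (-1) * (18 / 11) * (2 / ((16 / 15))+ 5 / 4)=-2422109 / 223027200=-0.01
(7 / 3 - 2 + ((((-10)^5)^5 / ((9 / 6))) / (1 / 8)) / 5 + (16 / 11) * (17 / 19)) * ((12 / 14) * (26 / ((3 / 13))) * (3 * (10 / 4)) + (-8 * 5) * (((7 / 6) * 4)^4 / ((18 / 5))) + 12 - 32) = 106501622857142857142857126534750 / 2187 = 48697587040303089685805730000.00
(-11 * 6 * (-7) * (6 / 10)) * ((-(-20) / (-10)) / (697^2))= -2772 / 2429045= -0.00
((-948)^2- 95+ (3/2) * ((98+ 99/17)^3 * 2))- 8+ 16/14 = 146369640920/34391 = 4256044.92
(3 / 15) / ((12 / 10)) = 1 / 6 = 0.17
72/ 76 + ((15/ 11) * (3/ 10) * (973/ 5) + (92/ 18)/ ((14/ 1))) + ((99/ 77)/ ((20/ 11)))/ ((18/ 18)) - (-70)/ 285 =3080111/ 37620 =81.87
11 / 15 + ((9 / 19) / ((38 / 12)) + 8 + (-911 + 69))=-4511329 / 5415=-833.12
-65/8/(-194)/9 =65/13968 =0.00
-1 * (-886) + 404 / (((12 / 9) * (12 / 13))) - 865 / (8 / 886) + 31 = -189107 / 2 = -94553.50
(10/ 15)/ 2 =1/ 3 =0.33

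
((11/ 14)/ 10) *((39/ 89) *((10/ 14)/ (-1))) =-429/ 17444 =-0.02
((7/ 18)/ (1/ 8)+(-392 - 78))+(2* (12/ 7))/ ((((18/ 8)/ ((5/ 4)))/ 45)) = -24014/ 63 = -381.17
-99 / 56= -1.77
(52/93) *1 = 0.56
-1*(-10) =10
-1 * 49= -49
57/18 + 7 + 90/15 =97/6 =16.17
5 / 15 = 1 / 3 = 0.33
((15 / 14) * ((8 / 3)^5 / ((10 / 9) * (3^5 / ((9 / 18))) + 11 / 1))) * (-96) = -2621440 / 104139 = -25.17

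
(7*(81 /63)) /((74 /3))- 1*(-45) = 3357 /74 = 45.36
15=15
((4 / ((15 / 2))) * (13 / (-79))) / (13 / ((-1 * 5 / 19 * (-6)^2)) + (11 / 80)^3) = 31948800 / 498586459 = 0.06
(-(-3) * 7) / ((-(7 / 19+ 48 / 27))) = -3591 / 367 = -9.78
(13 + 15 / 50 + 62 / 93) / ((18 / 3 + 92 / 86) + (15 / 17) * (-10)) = -306289 / 38460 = -7.96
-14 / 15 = -0.93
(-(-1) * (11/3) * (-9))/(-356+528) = -33/172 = -0.19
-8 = -8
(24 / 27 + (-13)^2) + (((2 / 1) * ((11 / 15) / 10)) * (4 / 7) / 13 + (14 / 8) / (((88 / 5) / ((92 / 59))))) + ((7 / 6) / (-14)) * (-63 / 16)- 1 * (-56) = 192523510727 / 850449600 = 226.38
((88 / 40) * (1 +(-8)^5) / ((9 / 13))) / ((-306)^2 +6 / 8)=-1.11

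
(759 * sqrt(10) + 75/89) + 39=3546/89 + 759 * sqrt(10)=2440.01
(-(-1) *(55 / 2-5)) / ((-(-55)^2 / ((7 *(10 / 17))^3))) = -308700 / 594473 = -0.52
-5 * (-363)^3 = 239160735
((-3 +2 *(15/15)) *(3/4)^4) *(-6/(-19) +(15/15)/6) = -1485/9728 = -0.15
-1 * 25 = -25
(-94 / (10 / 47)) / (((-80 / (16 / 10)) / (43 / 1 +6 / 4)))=196601 / 500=393.20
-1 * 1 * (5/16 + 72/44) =-343/176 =-1.95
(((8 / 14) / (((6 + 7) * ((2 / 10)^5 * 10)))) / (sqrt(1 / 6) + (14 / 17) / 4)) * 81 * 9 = -92947500 / 5603 + 526702500 * sqrt(6) / 39221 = 16305.55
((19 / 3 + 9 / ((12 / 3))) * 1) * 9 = 77.25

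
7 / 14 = 1 / 2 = 0.50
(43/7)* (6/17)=258/119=2.17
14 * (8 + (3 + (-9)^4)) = 92008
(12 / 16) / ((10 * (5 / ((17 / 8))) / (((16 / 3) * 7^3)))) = 5831 / 100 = 58.31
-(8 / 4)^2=-4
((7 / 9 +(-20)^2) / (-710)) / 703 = -3607 / 4492170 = -0.00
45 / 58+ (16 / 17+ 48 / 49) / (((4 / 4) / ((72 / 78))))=1600905 / 628082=2.55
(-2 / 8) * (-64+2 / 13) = 415 / 26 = 15.96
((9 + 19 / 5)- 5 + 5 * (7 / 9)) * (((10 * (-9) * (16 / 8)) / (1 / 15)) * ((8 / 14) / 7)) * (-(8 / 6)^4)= 10772480 / 1323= 8142.46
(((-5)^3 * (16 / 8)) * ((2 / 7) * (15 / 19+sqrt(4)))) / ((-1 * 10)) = 2650 / 133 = 19.92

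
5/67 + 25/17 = 1760/1139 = 1.55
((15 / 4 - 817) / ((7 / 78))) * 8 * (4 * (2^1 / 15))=-1353248 / 35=-38664.23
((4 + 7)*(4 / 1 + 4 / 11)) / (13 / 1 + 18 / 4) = 96 / 35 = 2.74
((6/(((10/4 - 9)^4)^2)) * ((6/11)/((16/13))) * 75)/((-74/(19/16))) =-25650/25538646419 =-0.00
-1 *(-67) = 67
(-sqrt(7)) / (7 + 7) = -sqrt(7) / 14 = -0.19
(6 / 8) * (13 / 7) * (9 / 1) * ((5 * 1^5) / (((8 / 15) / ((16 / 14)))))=26325 / 196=134.31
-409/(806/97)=-39673/806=-49.22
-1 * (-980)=980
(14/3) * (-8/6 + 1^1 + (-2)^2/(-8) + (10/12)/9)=-280/81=-3.46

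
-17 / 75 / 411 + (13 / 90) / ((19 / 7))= 20563 / 390450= 0.05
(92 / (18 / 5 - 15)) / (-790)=46 / 4503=0.01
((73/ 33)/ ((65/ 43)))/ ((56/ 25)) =15695/ 24024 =0.65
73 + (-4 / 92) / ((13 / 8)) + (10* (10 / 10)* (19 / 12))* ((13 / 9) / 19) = 1197661 / 16146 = 74.18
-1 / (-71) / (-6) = -1 / 426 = -0.00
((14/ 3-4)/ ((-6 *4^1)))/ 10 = -1/ 360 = -0.00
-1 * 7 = -7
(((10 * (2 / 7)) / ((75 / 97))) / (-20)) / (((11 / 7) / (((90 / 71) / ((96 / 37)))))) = -3589 / 62480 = -0.06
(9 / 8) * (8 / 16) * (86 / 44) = 387 / 352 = 1.10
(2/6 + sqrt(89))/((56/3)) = 1/56 + 3 * sqrt(89)/56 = 0.52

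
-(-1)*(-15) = -15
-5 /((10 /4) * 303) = -2 /303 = -0.01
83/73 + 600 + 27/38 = 1669525/2774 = 601.85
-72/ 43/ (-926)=36/ 19909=0.00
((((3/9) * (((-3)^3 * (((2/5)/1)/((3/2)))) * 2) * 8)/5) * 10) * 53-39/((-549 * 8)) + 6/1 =-29751343/7320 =-4064.39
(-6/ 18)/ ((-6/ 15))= 5/ 6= 0.83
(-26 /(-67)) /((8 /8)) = 26 /67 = 0.39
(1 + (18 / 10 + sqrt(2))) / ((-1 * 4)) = -7 / 10 - sqrt(2) / 4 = -1.05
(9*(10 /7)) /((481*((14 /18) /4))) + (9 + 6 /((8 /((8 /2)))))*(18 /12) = 427482 /23569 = 18.14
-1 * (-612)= 612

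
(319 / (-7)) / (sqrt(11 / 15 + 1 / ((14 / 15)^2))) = -638 *sqrt(82965) / 5531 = -33.22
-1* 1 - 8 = -9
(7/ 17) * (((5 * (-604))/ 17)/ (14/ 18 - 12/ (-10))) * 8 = -7610400/ 25721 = -295.88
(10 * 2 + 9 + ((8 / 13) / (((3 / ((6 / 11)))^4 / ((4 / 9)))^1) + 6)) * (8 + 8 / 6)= 1678751396 / 5138991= 326.67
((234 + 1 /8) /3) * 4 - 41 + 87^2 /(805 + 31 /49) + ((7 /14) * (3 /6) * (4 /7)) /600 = 11629239019 /41449800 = 280.56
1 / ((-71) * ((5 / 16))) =-16 / 355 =-0.05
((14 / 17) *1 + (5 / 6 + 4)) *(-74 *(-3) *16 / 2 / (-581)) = -170792 / 9877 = -17.29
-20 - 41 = -61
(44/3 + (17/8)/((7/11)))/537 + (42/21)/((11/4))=755003/992376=0.76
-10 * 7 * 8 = -560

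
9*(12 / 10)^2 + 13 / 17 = 5833 / 425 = 13.72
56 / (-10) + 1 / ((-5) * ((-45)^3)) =-2551499 / 455625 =-5.60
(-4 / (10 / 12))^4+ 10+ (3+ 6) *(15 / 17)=5830817 / 10625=548.78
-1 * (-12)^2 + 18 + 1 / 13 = -1637 / 13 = -125.92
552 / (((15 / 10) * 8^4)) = 23 / 256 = 0.09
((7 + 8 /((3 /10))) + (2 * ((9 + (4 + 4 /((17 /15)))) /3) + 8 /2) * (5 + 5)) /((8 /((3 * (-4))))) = -9377 /34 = -275.79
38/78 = 19/39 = 0.49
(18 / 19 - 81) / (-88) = 1521 / 1672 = 0.91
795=795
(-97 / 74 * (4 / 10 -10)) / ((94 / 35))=8148 / 1739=4.69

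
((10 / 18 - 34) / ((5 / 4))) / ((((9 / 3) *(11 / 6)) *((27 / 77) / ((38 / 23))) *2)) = -320264 / 27945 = -11.46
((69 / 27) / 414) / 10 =1 / 1620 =0.00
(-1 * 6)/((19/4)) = -24/19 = -1.26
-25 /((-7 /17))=425 /7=60.71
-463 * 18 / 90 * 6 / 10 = -1389 / 25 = -55.56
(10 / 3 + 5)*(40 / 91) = 1000 / 273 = 3.66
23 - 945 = -922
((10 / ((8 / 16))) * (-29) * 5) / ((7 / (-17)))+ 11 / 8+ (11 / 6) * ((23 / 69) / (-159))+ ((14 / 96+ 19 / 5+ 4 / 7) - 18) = 5634158263 / 801360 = 7030.75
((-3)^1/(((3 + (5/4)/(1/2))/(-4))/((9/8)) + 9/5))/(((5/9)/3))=-729/26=-28.04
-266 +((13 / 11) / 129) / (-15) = -5661823 / 21285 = -266.00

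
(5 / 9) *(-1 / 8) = -0.07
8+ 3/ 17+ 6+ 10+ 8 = 547/ 17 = 32.18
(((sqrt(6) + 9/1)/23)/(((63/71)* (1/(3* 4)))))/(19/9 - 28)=-7668/37513 - 852* sqrt(6)/37513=-0.26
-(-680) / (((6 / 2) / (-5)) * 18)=-1700 / 27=-62.96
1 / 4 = 0.25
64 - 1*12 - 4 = 48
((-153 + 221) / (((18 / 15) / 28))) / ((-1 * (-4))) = 1190 / 3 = 396.67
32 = 32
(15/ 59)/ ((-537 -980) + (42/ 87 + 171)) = -87/ 460436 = -0.00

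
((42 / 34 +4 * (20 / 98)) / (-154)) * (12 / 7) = -10254 / 448987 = -0.02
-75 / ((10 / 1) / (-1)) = 15 / 2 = 7.50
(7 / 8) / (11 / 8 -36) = -7 / 277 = -0.03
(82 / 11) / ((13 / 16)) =9.17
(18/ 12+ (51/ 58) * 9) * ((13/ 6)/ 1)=1183/ 58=20.40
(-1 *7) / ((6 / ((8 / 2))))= -4.67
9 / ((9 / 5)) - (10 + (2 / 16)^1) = -41 / 8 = -5.12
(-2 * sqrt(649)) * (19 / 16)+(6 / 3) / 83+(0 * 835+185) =124.52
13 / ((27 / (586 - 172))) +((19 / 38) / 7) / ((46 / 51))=385265 / 1932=199.41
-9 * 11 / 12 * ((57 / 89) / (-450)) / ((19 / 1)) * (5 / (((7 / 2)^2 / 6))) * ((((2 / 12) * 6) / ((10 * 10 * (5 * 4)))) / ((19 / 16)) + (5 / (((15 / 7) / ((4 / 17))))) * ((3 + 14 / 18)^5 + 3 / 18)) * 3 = 33243244839739 / 17328458030625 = 1.92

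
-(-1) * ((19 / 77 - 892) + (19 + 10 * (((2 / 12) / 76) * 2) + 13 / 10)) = -19123079 / 21945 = -871.41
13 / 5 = 2.60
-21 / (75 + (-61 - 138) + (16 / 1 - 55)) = 21 / 163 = 0.13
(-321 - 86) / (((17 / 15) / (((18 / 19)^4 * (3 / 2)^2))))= -1441976580 / 2215457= -650.87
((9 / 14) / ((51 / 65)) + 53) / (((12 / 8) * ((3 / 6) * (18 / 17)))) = 12809 / 189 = 67.77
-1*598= -598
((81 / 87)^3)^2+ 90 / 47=71742861873 / 27956696087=2.57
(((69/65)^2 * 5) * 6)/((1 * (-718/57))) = -814131/303355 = -2.68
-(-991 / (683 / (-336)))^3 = -36918053567410176 / 318611987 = -115871514.80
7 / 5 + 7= 42 / 5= 8.40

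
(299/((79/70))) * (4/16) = 66.23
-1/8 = -0.12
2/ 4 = 1/ 2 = 0.50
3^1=3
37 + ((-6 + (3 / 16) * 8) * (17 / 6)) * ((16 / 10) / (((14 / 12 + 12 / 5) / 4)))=1511 / 107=14.12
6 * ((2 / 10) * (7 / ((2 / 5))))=21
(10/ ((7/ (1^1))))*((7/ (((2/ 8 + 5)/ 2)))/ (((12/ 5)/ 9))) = 100/ 7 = 14.29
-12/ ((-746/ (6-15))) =-54/ 373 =-0.14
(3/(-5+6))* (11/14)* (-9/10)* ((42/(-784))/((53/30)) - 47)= 20728521/207760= 99.77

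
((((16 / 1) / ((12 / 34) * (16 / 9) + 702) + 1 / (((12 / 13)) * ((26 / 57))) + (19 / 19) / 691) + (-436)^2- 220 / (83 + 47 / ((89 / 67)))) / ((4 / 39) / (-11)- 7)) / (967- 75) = -3545923440659681939 / 116626201455120416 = -30.40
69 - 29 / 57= 3904 / 57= 68.49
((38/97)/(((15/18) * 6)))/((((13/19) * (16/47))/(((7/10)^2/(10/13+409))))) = 0.00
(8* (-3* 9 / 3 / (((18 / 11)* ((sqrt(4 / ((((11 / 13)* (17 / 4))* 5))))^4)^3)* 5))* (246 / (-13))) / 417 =60266532249122684375 / 18291451731378176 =3294.79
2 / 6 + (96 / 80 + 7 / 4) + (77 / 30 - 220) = -4283 / 20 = -214.15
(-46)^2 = 2116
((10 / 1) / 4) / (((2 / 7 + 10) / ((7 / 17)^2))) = 1715 / 41616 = 0.04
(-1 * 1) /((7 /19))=-19 /7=-2.71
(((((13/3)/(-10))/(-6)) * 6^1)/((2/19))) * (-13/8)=-3211/480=-6.69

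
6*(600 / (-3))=-1200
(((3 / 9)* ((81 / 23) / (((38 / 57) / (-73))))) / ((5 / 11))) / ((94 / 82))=-2666763 / 10810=-246.69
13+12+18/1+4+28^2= 831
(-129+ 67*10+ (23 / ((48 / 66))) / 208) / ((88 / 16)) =900477 / 9152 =98.39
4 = 4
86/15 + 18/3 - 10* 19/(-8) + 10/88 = 11747/330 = 35.60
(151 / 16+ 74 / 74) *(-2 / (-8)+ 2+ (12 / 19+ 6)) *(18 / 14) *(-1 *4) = -1014525 / 2128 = -476.75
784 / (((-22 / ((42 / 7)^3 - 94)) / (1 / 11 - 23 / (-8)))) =-1560258 / 121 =-12894.69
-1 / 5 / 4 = -1 / 20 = -0.05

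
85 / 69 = 1.23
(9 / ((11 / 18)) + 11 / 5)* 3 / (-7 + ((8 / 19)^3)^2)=-43799715211 / 6032748755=-7.26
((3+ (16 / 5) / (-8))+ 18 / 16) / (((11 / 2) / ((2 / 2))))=0.68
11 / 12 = 0.92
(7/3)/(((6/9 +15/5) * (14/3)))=3/22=0.14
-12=-12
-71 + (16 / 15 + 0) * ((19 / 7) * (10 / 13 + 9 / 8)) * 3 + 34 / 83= -2044507 / 37765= -54.14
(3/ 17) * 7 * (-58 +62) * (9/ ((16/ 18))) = 1701/ 34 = 50.03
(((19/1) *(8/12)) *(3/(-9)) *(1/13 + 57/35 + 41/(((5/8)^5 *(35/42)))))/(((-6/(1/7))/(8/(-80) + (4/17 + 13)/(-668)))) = -23782300735034/3814684453125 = -6.23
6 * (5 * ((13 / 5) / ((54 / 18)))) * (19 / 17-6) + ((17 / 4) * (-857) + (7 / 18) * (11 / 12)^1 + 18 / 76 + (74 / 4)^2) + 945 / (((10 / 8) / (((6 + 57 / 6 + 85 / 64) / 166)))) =-77589227371 / 23162976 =-3349.71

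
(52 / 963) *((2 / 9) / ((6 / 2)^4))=104 / 702027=0.00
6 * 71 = 426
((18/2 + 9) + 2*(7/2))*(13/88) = 325/88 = 3.69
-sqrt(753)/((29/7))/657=-7 *sqrt(753)/19053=-0.01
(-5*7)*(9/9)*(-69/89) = 2415/89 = 27.13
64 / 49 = 1.31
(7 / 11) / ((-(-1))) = 7 / 11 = 0.64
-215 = -215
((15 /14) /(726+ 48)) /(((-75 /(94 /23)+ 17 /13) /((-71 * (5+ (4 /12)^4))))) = 6290245 /217621323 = 0.03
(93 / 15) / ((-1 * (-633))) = 0.01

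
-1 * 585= -585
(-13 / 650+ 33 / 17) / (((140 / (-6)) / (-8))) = 9798 / 14875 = 0.66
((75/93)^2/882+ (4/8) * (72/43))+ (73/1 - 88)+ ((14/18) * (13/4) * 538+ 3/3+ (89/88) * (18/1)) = 364829837305/267277164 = 1364.99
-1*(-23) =23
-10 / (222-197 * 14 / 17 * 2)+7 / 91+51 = 44573 / 871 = 51.17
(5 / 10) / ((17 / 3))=3 / 34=0.09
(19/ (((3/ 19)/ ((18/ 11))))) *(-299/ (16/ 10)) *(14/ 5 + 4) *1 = -5504889/ 22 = -250222.23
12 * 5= 60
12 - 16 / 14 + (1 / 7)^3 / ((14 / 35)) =7453 / 686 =10.86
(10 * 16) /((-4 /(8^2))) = -2560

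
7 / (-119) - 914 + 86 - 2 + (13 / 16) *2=-112667 / 136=-828.43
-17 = -17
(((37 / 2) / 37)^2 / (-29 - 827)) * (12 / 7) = -0.00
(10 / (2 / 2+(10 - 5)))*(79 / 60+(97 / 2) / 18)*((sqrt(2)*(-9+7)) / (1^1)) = -361*sqrt(2) / 27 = -18.91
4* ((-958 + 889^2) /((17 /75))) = 236808900 /17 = 13929935.29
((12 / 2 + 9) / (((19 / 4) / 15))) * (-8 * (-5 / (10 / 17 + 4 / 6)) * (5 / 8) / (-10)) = -57375 / 608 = -94.37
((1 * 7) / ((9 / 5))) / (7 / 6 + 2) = 70 / 57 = 1.23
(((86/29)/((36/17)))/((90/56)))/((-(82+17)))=-10234/1162755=-0.01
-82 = -82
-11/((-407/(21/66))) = 7/814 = 0.01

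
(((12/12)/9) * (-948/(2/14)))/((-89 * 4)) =553/267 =2.07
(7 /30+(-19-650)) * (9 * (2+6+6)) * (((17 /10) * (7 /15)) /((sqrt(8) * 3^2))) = -2626.11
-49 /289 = -0.17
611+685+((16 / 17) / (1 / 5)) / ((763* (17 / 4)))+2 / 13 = 3715547110 / 2866591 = 1296.16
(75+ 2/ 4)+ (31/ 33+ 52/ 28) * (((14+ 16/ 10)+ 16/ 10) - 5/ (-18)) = 235073/ 1890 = 124.38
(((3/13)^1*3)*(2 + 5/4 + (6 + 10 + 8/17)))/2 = 12069/1768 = 6.83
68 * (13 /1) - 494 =390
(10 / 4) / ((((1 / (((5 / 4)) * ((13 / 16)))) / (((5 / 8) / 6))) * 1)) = 0.26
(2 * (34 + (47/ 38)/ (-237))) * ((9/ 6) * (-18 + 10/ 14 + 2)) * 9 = -294829191/ 21014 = -14030.13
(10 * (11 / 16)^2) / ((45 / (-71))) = -8591 / 1152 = -7.46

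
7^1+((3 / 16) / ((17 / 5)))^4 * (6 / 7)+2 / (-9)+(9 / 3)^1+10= 3410074262363 / 172419416064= 19.78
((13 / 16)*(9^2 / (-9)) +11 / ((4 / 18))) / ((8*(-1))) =-675 / 128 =-5.27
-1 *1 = -1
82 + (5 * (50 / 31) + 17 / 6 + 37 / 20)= 176231 / 1860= 94.75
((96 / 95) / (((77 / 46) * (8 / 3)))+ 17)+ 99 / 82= 11057087 / 599830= 18.43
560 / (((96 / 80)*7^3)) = 200 / 147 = 1.36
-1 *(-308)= 308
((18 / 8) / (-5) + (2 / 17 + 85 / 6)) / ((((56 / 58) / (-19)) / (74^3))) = -393835230133 / 3570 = -110317991.63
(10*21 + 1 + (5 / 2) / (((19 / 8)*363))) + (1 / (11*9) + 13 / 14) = 61393963 / 289674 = 211.94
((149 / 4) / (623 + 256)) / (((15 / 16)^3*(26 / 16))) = 1220608 / 38566125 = 0.03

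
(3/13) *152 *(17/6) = 1292/13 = 99.38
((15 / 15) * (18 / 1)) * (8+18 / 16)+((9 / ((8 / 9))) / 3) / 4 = 5283 / 32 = 165.09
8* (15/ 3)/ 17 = 40/ 17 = 2.35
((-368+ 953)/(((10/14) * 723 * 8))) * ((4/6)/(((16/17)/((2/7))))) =221/7712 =0.03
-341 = -341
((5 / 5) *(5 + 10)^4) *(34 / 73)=1721250 / 73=23578.77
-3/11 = -0.27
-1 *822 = -822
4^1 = 4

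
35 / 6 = 5.83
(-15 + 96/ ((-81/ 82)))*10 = -30290/ 27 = -1121.85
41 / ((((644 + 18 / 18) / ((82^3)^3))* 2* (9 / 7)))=24053405483793102592 / 5805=4143566836140069.35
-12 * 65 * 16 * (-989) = 12342720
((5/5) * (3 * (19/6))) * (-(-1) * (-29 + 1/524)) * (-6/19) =45585/524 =86.99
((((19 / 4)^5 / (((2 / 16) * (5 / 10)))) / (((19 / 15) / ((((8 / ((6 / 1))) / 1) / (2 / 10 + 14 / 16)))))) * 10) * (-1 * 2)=-757680.23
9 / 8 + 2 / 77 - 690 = -424331 / 616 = -688.85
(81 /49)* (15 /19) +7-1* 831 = -822.69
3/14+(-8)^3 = -7165/14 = -511.79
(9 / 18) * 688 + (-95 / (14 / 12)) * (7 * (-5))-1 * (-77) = 3271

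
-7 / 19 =-0.37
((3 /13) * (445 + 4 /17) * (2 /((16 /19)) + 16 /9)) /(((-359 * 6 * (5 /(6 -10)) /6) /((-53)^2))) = 2670.87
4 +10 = 14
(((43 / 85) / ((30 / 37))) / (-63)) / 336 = -1591 / 53978400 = -0.00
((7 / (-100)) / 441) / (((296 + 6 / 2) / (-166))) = 83 / 941850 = 0.00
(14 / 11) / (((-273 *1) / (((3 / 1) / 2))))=-1 / 143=-0.01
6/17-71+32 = -657/17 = -38.65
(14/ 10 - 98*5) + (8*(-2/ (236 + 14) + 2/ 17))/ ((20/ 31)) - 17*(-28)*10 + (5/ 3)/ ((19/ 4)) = 2587902547/ 605625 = 4273.11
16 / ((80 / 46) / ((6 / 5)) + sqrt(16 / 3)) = -3450 / 481 + 3174* sqrt(3) / 481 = 4.26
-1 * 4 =-4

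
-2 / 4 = -1 / 2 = -0.50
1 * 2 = 2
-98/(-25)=98/25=3.92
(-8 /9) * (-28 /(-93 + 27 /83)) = -4648 /17307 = -0.27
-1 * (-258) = 258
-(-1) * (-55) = -55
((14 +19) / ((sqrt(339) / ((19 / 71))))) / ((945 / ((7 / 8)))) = 209 * sqrt(339) / 8664840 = 0.00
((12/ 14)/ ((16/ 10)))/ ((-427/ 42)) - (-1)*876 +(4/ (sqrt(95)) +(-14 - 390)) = 4*sqrt(95)/ 95 +403043/ 854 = 472.36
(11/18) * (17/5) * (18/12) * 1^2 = 187/60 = 3.12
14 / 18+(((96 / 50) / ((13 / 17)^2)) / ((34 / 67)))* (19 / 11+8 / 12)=6803957 / 418275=16.27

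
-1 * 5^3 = -125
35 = 35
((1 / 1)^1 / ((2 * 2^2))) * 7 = 7 / 8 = 0.88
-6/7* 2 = -12/7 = -1.71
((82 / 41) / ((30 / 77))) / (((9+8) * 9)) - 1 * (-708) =1624937 / 2295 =708.03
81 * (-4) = -324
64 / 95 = 0.67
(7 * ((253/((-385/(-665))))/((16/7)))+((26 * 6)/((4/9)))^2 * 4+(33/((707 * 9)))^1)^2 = 281206527881498698249/1151652096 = 244176630128.32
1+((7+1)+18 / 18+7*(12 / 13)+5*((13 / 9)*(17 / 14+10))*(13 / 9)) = 1967321 / 14742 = 133.45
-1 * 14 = -14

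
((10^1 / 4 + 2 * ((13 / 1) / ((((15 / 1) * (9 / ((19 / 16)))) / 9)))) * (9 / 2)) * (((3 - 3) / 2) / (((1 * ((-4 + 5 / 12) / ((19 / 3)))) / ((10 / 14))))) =0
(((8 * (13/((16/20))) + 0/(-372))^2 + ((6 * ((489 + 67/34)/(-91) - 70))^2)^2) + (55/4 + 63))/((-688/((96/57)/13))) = -959407446136852009696151/121662478406179802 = -7885812.11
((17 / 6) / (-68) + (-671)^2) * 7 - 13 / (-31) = 2344855223 / 744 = 3151687.13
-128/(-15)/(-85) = -128/1275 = -0.10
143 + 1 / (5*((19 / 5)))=2718 / 19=143.05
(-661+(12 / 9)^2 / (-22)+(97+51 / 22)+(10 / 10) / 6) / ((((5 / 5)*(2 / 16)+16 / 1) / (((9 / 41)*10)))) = -4447840 / 58179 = -76.45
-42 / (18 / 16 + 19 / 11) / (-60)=308 / 1255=0.25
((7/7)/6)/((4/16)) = 2/3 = 0.67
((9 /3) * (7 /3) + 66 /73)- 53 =-3292 /73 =-45.10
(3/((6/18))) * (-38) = -342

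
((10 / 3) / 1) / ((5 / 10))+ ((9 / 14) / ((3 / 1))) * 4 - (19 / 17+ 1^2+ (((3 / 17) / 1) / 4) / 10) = 77137 / 14280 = 5.40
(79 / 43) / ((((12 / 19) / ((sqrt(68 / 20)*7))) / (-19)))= -199633*sqrt(85) / 2580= -713.38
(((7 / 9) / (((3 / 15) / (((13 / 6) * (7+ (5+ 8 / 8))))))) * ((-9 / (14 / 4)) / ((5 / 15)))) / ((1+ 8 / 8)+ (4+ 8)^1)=-845 / 14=-60.36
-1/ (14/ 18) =-9/ 7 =-1.29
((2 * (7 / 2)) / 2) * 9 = 63 / 2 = 31.50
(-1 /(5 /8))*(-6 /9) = 16 /15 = 1.07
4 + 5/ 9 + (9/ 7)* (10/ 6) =422/ 63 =6.70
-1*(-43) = 43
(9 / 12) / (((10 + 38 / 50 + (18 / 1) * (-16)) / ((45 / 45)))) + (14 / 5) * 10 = 776197 / 27724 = 28.00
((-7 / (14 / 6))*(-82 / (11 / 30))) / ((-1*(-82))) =8.18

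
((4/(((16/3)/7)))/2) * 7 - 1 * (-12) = 243/8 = 30.38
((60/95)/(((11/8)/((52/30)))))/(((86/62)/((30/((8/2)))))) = 38688/8987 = 4.30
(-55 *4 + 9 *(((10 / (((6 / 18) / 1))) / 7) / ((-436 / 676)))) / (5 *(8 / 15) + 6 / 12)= -1280940 / 14497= -88.36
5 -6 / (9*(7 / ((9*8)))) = -13 / 7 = -1.86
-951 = -951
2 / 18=1 / 9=0.11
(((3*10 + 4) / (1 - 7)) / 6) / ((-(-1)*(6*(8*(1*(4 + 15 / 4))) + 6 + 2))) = -17 / 6840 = -0.00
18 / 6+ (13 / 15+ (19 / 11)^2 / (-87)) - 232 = -4003201 / 17545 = -228.17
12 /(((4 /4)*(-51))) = -0.24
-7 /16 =-0.44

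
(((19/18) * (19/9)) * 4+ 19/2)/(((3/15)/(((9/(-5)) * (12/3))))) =-5966/9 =-662.89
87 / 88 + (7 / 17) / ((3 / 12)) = 3943 / 1496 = 2.64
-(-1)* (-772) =-772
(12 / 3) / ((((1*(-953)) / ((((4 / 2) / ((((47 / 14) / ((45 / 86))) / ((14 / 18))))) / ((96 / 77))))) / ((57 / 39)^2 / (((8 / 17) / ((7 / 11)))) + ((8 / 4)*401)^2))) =-5468433477535 / 10415878304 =-525.01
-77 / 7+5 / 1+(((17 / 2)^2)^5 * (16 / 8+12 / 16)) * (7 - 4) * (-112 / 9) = -155231530339181 / 768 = -202124388462.48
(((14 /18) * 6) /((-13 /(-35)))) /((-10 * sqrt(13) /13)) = -4.53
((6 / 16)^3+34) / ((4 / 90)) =784575 / 1024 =766.19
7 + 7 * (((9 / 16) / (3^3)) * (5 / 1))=371 / 48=7.73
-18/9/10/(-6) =1/30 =0.03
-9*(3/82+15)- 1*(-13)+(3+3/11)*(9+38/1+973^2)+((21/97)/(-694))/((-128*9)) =36122589919433173/11658400512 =3098417.31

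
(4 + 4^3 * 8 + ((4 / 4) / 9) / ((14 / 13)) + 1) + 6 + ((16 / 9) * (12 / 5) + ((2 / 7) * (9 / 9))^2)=2326061 / 4410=527.45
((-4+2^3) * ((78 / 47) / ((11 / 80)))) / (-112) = -1560 / 3619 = -0.43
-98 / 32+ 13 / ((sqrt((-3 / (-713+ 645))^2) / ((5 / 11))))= 69103 / 528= 130.88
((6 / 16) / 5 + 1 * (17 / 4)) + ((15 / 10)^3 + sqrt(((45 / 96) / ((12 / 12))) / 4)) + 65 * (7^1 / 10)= sqrt(30) / 16 + 266 / 5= 53.54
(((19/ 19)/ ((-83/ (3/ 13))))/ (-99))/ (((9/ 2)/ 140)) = 280/ 320463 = 0.00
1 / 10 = 0.10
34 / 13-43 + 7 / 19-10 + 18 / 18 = -49.02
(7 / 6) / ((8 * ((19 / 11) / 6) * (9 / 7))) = 539 / 1368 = 0.39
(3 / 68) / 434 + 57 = 1682187 / 29512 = 57.00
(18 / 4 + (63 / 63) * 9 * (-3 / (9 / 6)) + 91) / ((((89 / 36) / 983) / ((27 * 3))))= 2496046.85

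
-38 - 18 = -56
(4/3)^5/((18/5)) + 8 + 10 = 41926/2187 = 19.17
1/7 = 0.14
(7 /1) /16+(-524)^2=4393223 /16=274576.44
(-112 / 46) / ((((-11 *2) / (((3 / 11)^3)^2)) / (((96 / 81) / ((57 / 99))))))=72576 / 774172157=0.00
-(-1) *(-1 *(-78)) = 78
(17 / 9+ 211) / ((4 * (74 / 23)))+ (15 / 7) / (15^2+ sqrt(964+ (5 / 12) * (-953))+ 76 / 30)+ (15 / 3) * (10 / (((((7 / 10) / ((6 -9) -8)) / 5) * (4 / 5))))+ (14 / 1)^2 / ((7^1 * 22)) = -1651897190865589 / 337611757626 -2250 * sqrt(20409) / 322588357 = -4892.89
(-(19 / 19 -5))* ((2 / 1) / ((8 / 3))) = 3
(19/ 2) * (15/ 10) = 57/ 4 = 14.25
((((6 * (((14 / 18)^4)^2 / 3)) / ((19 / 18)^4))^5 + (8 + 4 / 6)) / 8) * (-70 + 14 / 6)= -73.31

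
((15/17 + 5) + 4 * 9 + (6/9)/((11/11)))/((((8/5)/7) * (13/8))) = 75950/663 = 114.56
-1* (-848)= 848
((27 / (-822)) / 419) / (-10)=9 / 1148060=0.00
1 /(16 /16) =1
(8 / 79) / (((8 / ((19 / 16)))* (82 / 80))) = 95 / 6478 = 0.01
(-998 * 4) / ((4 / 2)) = -1996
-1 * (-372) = 372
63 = 63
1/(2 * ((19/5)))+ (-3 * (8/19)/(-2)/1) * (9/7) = 251/266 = 0.94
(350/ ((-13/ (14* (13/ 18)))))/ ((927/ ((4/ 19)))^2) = -39200/ 2791959921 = -0.00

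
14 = 14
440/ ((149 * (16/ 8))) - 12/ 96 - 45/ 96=4209/ 4768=0.88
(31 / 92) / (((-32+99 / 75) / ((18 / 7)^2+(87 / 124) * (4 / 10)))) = -523515 / 6915272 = -0.08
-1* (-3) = 3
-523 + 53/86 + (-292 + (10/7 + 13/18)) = -2200339/2709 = -812.23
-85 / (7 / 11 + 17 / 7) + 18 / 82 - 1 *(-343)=3052647 / 9676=315.49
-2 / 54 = -1 / 27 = -0.04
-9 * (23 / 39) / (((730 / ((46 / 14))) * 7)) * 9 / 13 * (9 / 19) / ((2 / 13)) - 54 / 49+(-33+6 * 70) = 6818835033 / 17670380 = 385.89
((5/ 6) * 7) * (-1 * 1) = -35/ 6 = -5.83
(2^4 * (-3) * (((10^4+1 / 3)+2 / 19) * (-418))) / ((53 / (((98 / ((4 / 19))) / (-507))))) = -93402016400 / 26871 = -3475941.22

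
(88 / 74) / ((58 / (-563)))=-11.54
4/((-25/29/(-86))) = 9976/25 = 399.04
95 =95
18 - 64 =-46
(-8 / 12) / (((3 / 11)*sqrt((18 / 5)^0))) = -22 / 9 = -2.44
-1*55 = -55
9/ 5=1.80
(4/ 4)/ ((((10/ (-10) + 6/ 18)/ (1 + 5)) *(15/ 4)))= -12/ 5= -2.40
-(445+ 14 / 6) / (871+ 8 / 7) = -0.51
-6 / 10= -3 / 5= -0.60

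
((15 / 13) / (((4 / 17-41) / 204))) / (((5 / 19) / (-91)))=21964 / 11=1996.73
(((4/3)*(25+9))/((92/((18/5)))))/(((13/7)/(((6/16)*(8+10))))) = 9639/1495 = 6.45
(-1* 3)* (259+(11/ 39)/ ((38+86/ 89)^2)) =-121485056555/ 156351312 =-777.00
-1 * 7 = -7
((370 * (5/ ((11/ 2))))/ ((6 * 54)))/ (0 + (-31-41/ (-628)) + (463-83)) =0.00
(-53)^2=2809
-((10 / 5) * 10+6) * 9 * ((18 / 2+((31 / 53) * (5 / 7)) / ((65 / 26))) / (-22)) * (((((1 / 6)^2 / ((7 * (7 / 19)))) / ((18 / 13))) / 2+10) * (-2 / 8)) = -28087944131 / 115182144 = -243.86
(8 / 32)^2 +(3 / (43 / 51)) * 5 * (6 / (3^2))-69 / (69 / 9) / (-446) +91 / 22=27136807 / 1687664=16.08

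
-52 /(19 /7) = -364 /19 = -19.16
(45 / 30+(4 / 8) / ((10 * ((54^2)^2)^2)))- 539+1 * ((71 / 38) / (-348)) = -428266870368083210329 / 796767613957278720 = -537.51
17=17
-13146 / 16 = -6573 / 8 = -821.62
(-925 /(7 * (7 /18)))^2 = 277222500 /2401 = 115461.27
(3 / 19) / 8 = 3 / 152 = 0.02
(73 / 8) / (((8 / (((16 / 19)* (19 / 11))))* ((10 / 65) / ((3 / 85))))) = 2847 / 7480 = 0.38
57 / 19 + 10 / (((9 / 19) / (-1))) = -163 / 9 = -18.11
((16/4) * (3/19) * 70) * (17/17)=840/19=44.21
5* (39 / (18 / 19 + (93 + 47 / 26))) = 96330 / 47303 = 2.04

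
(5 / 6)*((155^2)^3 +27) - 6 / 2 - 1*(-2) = 34668112539127 / 3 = 11556037513042.33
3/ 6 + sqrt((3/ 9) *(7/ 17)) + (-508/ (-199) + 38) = sqrt(357)/ 51 + 16339/ 398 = 41.42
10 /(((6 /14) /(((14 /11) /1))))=980 /33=29.70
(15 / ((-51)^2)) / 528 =5 / 457776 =0.00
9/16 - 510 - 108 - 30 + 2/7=-72481/112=-647.15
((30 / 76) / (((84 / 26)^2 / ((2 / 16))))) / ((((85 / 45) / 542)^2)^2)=9967417632595215 / 311032204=32046256.00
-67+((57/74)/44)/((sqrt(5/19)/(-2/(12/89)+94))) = -64.30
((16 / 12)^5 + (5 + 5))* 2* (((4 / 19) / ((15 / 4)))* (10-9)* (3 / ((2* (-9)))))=-55264 / 207765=-0.27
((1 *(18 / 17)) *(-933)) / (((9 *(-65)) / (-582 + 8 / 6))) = -83348 / 85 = -980.56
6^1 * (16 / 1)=96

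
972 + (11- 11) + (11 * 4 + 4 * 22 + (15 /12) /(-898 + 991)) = 410693 /372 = 1104.01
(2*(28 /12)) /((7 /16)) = 32 /3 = 10.67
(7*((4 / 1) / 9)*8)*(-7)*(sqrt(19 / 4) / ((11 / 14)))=-10976*sqrt(19) / 99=-483.27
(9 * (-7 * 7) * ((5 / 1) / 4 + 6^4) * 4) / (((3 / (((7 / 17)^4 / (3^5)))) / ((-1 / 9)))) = 610480661 / 60886809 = 10.03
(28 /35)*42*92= 15456 /5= 3091.20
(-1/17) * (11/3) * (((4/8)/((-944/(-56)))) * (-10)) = 385/6018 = 0.06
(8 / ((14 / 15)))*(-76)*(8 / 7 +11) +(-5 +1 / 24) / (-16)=-148832569 / 18816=-7909.89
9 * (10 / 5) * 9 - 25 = 137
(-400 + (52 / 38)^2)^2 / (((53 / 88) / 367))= 667125171732096 / 6907013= 96586639.08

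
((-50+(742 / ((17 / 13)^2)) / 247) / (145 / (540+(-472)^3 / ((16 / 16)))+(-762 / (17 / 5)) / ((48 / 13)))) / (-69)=-55711169766464 / 4836514285307655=-0.01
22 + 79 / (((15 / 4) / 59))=1264.93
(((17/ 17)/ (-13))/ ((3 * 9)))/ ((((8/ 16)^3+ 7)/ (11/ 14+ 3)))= -212/ 140049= -0.00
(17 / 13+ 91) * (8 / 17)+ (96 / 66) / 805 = 85011536 / 1956955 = 43.44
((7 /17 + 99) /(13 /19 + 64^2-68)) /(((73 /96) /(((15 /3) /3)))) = 1027520 /18998469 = 0.05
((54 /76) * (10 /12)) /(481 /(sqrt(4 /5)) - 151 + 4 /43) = 12556215 /37439575259 + 40021605 * sqrt(5) /74879150518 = 0.00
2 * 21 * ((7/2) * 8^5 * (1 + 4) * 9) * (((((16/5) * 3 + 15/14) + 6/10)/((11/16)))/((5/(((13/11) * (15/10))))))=762277920768/605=1259963505.40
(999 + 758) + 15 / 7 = 12314 / 7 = 1759.14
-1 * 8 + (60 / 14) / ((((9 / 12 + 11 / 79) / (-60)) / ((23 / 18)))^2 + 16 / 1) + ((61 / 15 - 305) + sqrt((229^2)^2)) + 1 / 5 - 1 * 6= 462595734315151642 / 8874477050145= 52126.53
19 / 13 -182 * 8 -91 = -1545.54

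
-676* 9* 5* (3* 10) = -912600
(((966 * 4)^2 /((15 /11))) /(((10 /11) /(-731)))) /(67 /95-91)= 2090977394352 /21445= 97504191.86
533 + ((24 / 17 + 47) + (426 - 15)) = 16871 / 17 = 992.41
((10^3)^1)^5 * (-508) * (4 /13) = -2032000000000000000 /13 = -156307692307692307.69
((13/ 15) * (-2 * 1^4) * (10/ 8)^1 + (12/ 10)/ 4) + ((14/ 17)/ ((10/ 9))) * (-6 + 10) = 56/ 51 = 1.10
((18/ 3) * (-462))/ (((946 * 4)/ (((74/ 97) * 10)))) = -5.59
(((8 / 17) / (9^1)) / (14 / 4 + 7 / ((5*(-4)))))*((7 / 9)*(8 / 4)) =320 / 12393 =0.03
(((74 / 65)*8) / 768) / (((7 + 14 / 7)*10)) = 37 / 280800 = 0.00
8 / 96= 0.08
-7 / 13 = -0.54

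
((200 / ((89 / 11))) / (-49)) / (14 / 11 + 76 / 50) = -75625 / 418656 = -0.18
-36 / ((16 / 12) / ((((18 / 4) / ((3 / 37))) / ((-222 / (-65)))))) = -1755 / 4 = -438.75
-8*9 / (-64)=9 / 8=1.12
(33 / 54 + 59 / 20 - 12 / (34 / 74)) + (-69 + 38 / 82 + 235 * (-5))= -158844043 / 125460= -1266.09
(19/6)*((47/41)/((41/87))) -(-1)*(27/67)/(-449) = 778968677/101139046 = 7.70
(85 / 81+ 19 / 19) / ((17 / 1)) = 166 / 1377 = 0.12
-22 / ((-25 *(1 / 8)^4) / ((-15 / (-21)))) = 90112 / 35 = 2574.63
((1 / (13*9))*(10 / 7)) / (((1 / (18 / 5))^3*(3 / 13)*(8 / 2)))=108 / 175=0.62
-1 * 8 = -8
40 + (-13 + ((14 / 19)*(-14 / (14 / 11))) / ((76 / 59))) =20.71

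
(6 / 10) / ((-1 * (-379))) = 3 / 1895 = 0.00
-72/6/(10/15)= -18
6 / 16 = 3 / 8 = 0.38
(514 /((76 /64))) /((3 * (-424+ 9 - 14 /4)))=-16448 /47709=-0.34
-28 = -28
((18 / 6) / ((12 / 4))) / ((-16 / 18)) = -9 / 8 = -1.12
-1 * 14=-14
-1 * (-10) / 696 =5 / 348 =0.01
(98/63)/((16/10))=35/36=0.97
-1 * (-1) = 1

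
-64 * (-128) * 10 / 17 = 81920 / 17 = 4818.82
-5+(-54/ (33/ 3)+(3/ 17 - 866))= -163762/ 187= -875.73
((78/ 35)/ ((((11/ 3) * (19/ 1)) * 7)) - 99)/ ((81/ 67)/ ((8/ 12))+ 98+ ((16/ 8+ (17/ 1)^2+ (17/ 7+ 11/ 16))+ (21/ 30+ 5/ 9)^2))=-2200783523760/ 8792556585197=-0.25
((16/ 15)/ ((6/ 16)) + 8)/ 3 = 488/ 135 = 3.61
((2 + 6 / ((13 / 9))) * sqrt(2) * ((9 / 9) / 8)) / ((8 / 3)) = 15 * sqrt(2) / 52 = 0.41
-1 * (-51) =51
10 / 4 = 5 / 2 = 2.50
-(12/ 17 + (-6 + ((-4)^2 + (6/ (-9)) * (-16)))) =-21.37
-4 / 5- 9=-49 / 5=-9.80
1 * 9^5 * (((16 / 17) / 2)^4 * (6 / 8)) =181398528 / 83521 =2171.89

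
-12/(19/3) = -36/19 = -1.89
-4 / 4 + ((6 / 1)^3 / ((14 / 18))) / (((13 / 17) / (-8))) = -264475 / 91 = -2906.32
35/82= 0.43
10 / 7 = 1.43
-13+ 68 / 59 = -699 / 59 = -11.85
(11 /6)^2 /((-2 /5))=-605 /72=-8.40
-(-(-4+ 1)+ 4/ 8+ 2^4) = -39/ 2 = -19.50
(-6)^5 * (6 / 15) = -15552 / 5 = -3110.40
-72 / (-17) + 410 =7042 / 17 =414.24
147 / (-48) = -49 / 16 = -3.06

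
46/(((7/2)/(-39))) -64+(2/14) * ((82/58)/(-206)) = -24111105/41818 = -576.57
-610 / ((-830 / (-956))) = -58316 / 83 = -702.60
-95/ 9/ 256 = -95/ 2304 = -0.04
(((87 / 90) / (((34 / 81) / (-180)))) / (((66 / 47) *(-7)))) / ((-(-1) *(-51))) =-36801 / 44506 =-0.83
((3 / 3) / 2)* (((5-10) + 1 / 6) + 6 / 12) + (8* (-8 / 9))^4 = 33526001 / 13122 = 2554.95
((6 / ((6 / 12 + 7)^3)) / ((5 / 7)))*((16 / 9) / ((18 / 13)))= 11648 / 455625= 0.03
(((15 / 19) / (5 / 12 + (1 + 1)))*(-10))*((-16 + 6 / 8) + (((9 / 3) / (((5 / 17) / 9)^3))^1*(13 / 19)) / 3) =-3349748322 / 52345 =-63993.66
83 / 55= 1.51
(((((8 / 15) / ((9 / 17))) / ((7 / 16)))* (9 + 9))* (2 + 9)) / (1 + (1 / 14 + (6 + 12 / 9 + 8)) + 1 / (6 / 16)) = 95744 / 4005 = 23.91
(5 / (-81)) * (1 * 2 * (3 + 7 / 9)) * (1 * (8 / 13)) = -2720 / 9477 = -0.29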